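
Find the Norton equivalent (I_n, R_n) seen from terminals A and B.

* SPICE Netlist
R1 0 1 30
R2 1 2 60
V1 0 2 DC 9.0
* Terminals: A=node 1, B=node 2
Find the Thévenin equivalent first; then I_n = V_th/R_th and R_n = R_th.
Step 1 — V_th is the open-circuit voltage V_A - V_B (nothing connected across the terminals).
Nodal analysis, taking node 2 as the 0 V reference.
Source V1 fixes V_0 = 9 V.
KCL at each unknown node (sum of currents leaving = 0; resistances in Ω):
  Node 1: (V_1 - 9)/30 + (V_1 - 0)/60 = 0
Collecting terms: 0.05 × V_1 = 0.3  =>  V_1 = 6 V
V_th = V_1 - V_2 = 6 - 0 = 6 V
Step 2 — R_th: zero the source — replace V1 by a short circuit (node 2 merges into node 0) — and find the resistance seen between A (node 1) and B (node 0).
Reduce the network between node 1 (A) and node 0 (B) by series/parallel combination:
  Rp1 = R1 ‖ R2 (parallel, both between nodes 0 and 1) = 1/(1/30 + 1/60) = 20 Ω
R_th = 20 Ω
I_n = V_th/R_th = 6/20 = 0.3 A, and R_n = R_th = 20 Ω

Final answer: I_n = 0.3 A, R_n = 20 Ω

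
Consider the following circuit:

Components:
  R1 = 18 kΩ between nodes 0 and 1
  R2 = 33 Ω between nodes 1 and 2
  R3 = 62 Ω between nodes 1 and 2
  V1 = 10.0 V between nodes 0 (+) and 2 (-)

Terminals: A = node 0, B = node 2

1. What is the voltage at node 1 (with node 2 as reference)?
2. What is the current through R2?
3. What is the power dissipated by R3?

Nodal analysis, taking node 2 as the 0 V reference.
Source V1 fixes V_0 = 10 V.
KCL at each unknown node (sum of currents leaving = 0; resistances in Ω):
  Node 1: (V_1 - 10)/18000 + (V_1 - 0)/33 + (V_1 - 0)/62 = 0
Collecting terms: 0.04649 × V_1 = 0.0005556  =>  V_1 = 0.01195 V
Part 1:
  Read off the nodal solution: V_1 = 0.01195 V
Part 2:
  I_R2 = (V_1 - V_2)/R2 = (0.01195 - 0)/33 = 0.0003621 A
  Magnitude: I_R2 = 0.0003621 A
Part 3:
  I_R3 = (V_1 - V_2)/R3 = (0.01195 - 0)/62 = 0.0001928 A
  P_R3 = I_R3² × R3 = (0.0001928)² × 62 = 0.000002304 W

Final answers:
1. V_1 = 0.01195 V
2. I_R2 = 0.0003621 A
3. P_R3 = 2.304e-06 W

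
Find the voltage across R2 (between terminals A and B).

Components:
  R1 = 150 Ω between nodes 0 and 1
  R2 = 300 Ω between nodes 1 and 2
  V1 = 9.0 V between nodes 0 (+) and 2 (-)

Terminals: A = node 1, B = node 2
R1 and R2 are in series across V1 (node 0 → node 1 → node 2), and the output A–B is taken across R2, so this is a voltage divider.
Series current: I = V1/(R1 + R2) = 9/(150 + 300) = 9/450 = 0.02 A
V_R2 = I × R2 = V1 × R2/(R1 + R2) = 9 × 300/450 = 6 V

Final answer: 6 V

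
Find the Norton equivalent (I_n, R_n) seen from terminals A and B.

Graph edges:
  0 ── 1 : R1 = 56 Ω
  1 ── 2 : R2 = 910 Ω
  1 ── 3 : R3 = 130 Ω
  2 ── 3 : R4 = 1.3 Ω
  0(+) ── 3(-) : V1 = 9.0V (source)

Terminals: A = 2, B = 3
Find the Thévenin equivalent first; then I_n = V_th/R_th and R_n = R_th.
Step 1 — V_th is the open-circuit voltage V_A - V_B (nothing connected across the terminals).
Nodal analysis, taking node 3 as the 0 V reference.
Source V1 fixes V_0 = 9 V.
KCL at each unknown node (sum of currents leaving = 0; resistances in Ω):
  Node 1: (V_1 - 9)/56 + (V_1 - V_2)/910 + (V_1 - 0)/130 = 0
  Node 2: (V_2 - V_1)/910 + (V_2 - 0)/1.3 = 0
Collecting terms (coefficients in siemens):
  0.02665·V_1 - 0.001099·V_2 = 0.1607
  0.7703·V_2 - 0.001099·V_1 = 0
Determinant D = (0.02665)(0.7703) - (-0.001099)(-0.001099) = 0.02053
V_1 = [(0.1607)(0.7703) - (-0.001099)(0)]/D = 6.031 V
V_2 = [(0.02665)(0) - (0.1607)(-0.001099)]/D = 0.008604 V
V_th = V_2 - V_3 = 0.008604 - 0 = 0.008604 V
Step 2 — R_th: zero the source — replace V1 by a short circuit (node 3 merges into node 0) — and find the resistance seen between A (node 2) and B (node 0).
Reduce the network between node 2 (A) and node 0 (B) by series/parallel combination:
  Rp1 = R1 ‖ R3 (parallel, both between nodes 0 and 1) = 1/(1/56 + 1/130) = 39.14 Ω
  Rs1 = R2 + Rp1 (series, joined only at node 1) = 910 + 39.14 = 949.1 Ω
  Rp2 = R4 ‖ Rs1 (parallel, both between nodes 0 and 2) = 1/(1/1.3 + 1/949.1) = 1.298 Ω
R_th = 1.298 Ω
I_n = V_th/R_th = 0.008604/1.298 = 0.006627 A, and R_n = R_th = 1.298 Ω

Final answer: I_n = 0.006627 A, R_n = 1.298 Ω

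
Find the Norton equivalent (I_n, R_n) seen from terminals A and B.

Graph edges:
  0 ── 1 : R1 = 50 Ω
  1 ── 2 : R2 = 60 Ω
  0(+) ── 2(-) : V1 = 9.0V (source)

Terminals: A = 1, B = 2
Find the Thévenin equivalent first; then I_n = V_th/R_th and R_n = R_th.
Step 1 — V_th is the open-circuit voltage V_A - V_B (nothing connected across the terminals).
Nodal analysis, taking node 2 as the 0 V reference.
Source V1 fixes V_0 = 9 V.
KCL at each unknown node (sum of currents leaving = 0; resistances in Ω):
  Node 1: (V_1 - 9)/50 + (V_1 - 0)/60 = 0
Collecting terms: 0.03667 × V_1 = 0.18  =>  V_1 = 4.909 V
V_th = V_1 - V_2 = 4.909 - 0 = 4.909 V
Step 2 — R_th: zero the source — replace V1 by a short circuit (node 2 merges into node 0) — and find the resistance seen between A (node 1) and B (node 0).
Reduce the network between node 1 (A) and node 0 (B) by series/parallel combination:
  Rp1 = R1 ‖ R2 (parallel, both between nodes 0 and 1) = 1/(1/50 + 1/60) = 27.27 Ω
R_th = 27.27 Ω
I_n = V_th/R_th = 4.909/27.27 = 0.18 A, and R_n = R_th = 27.27 Ω

Final answer: I_n = 0.18 A, R_n = 27.27 Ω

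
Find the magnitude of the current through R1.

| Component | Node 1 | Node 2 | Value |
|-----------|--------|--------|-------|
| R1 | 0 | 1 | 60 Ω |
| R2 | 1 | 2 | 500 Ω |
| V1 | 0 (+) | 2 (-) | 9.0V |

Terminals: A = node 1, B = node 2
Nodal analysis, taking node 2 as the 0 V reference.
Source V1 fixes V_0 = 9 V.
KCL at each unknown node (sum of currents leaving = 0; resistances in Ω):
  Node 1: (V_1 - 9)/60 + (V_1 - 0)/500 = 0
Collecting terms: 0.01867 × V_1 = 0.15  =>  V_1 = 8.036 V
I_R1 = (V_0 - V_1)/R1 = (9 - 8.036)/60 = 0.01607 A
|I_R1| = 0.01607 A

Final answer: |I_R1| = 0.01607 A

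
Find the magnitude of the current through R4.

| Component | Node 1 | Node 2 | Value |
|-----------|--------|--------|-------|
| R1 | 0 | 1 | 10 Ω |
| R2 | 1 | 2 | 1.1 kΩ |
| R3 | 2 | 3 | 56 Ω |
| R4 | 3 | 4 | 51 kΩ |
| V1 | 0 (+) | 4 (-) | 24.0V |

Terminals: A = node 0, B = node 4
Nodal analysis, taking node 4 as the 0 V reference.
Source V1 fixes V_0 = 24 V.
KCL at each unknown node (sum of currents leaving = 0; resistances in Ω):
  Node 1: (V_1 - 24)/10 + (V_1 - V_2)/1100 = 0
  Node 2: (V_2 - V_1)/1100 + (V_2 - V_3)/56 = 0
  Node 3: (V_3 - V_2)/56 + (V_3 - 0)/51000 = 0
Collecting terms (coefficients in siemens):
  0.1009·V_1 - 0.0009091·V_2 = 2.4
  0.01877·V_2 - 0.0009091·V_1 - 0.01786·V_3 = 0
  0.01788·V_3 - 0.01786·V_2 = 0
Solving these 3 simultaneous equations (Gaussian elimination) gives:
  V_1 = 24 V, V_2 = 23.49 V, V_3 = 23.46 V
I_R4 = (V_3 - V_4)/R4 = (23.46 - 0)/51000 = 0.0004601 A
|I_R4| = 0.0004601 A

Final answer: |I_R4| = 0.0004601 A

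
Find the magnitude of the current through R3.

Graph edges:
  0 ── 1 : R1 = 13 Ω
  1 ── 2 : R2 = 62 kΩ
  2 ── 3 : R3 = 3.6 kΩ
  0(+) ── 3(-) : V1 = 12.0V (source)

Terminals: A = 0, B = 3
Nodal analysis, taking node 3 as the 0 V reference.
Source V1 fixes V_0 = 12 V.
KCL at each unknown node (sum of currents leaving = 0; resistances in Ω):
  Node 1: (V_1 - 12)/13 + (V_1 - V_2)/62000 = 0
  Node 2: (V_2 - V_1)/62000 + (V_2 - 0)/3600 = 0
Collecting terms (coefficients in siemens):
  0.07694·V_1 - 0.00001613·V_2 = 0.9231
  0.0002939·V_2 - 0.00001613·V_1 = 0
Determinant D = (0.07694)(0.0002939) - (-0.00001613)(-0.00001613) = 0.00002261
V_1 = [(0.9231)(0.0002939) - (-0.00001613)(0)]/D = 12 V
V_2 = [(0.07694)(0) - (0.9231)(-0.00001613)]/D = 0.6584 V
I_R3 = (V_2 - V_3)/R3 = (0.6584 - 0)/3600 = 0.0001829 A
|I_R3| = 0.0001829 A

Final answer: |I_R3| = 0.0001829 A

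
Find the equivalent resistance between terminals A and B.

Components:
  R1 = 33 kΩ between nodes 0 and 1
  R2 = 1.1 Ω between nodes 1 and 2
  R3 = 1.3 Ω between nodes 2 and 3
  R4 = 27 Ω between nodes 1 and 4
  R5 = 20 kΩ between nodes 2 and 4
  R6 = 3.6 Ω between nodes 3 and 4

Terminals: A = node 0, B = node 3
The network is not a plain series/parallel combination. Inject a 1 A test current into terminal A (node 0) and return it from terminal B (node 3); then R_eq = V_A / (1 A).
Nodal analysis, taking node 3 as the 0 V reference.
Current source I_test pushes 1 A into node 0 and draws it out of node 3.
KCL at each unknown node (sum of currents leaving = 0; resistances in Ω):
  Node 0: (V_0 - V_1)/33000 - 1 = 0
  Node 1: (V_1 - V_0)/33000 + (V_1 - V_2)/1.1 + (V_1 - V_4)/27 = 0
  Node 2: (V_2 - V_1)/1.1 + (V_2 - 0)/1.3 + (V_2 - V_4)/20000 = 0
  Node 4: (V_4 - V_1)/27 + (V_4 - V_2)/20000 + (V_4 - 0)/3.6 = 0
Collecting terms (coefficients in siemens):
  0.0000303·V_0 - 0.0000303·V_1 = 1
  0.9462·V_1 - 0.0000303·V_0 - 0.9091·V_2 - 0.03704·V_4 = 0
  1.678·V_2 - 0.9091·V_1 - 0.00005·V_4 = 0
  0.3149·V_4 - 0.03704·V_1 - 0.00005·V_2 = 0
Solving these 4 simultaneous equations (Gaussian elimination) gives:
  V_0 = 33000 V, V_1 = 2.225 V, V_2 = 1.205 V, V_4 = 0.262 V
R_eq = V_0 / 1 A = 33000 Ω = 33 kΩ

Final answer: 33 kΩ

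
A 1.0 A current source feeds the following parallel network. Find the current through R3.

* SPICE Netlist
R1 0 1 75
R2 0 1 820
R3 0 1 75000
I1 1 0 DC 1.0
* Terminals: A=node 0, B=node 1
All resistors sit directly between nodes 0 and 1, so they are in parallel and share one voltage V; the full source current 1 A splits among them.
1/R_par = 1/75 + 1/820 + 1/75000 = 0.01457 S  =>  R_par = 68.65 Ω
V = I × R_par = 1 × 68.65 = 68.65 V
I_R3 = V/R3 = 68.65/75000 = 0.0009154 A

Final answer: 0.0009154 A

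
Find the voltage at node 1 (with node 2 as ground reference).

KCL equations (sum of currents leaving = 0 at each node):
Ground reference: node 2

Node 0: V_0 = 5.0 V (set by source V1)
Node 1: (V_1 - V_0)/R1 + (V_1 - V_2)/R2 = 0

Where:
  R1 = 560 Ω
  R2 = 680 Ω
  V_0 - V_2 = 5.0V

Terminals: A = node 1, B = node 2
Nodal analysis, taking node 2 as the 0 V reference.
Source V1 fixes V_0 = 5 V.
KCL at each unknown node (sum of currents leaving = 0; resistances in Ω):
  Node 1: (V_1 - 5)/560 + (V_1 - 0)/680 = 0
Collecting terms: 0.003256 × V_1 = 0.008929  =>  V_1 = 2.742 V
The requested potential is V_1 = 2.742 V.

Final answer: V_1 = 2.742 V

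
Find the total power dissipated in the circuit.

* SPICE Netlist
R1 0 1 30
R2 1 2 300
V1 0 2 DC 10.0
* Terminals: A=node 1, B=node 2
Nodal analysis, taking node 2 as the 0 V reference.
Source V1 fixes V_0 = 10 V.
KCL at each unknown node (sum of currents leaving = 0; resistances in Ω):
  Node 1: (V_1 - 10)/30 + (V_1 - 0)/300 = 0
Collecting terms: 0.03667 × V_1 = 0.3333  =>  V_1 = 9.091 V
Power in each resistor, P = (ΔV)²/R:
  P_R1 = (10 - 9.091)²/30 = 0.02755 W
  P_R2 = (9.091 - 0)²/300 = 0.2755 W
P_total = P_R1 + P_R2 = 0.303 W

Final answer: 0.303 W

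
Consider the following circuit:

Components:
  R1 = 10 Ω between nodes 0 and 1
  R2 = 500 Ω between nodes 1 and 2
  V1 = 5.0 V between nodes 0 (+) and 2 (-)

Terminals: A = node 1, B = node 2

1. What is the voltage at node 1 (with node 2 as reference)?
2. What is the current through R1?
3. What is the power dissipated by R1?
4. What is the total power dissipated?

Nodal analysis, taking node 2 as the 0 V reference.
Source V1 fixes V_0 = 5 V.
KCL at each unknown node (sum of currents leaving = 0; resistances in Ω):
  Node 1: (V_1 - 5)/10 + (V_1 - 0)/500 = 0
Collecting terms: 0.102 × V_1 = 0.5  =>  V_1 = 4.902 V
Part 1:
  Read off the nodal solution: V_1 = 4.902 V
Part 2:
  I_R1 = (V_0 - V_1)/R1 = (5 - 4.902)/10 = 0.009804 A
  Magnitude: I_R1 = 0.009804 A
Part 3:
  I_R1 = (V_0 - V_1)/R1 = (5 - 4.902)/10 = 0.009804 A
  P_R1 = I_R1² × R1 = (0.009804)² × 10 = 0.0009612 W
Part 4:
  Power in each resistor, P = (ΔV)²/R:
    P_R1 = (5 - 4.902)²/10 = 0.0009612 W
    P_R2 = (4.902 - 0)²/500 = 0.04806 W
  P_total = P_R1 + P_R2 = 0.04902 W

Final answers:
1. V_1 = 4.902 V
2. I_R1 = 0.009804 A
3. P_R1 = 0.0009612 W
4. P_total = 0.04902 W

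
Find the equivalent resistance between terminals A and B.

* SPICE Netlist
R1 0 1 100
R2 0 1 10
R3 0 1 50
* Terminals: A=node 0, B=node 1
Reduce the network between node 0 (A) and node 1 (B) by series/parallel combination:
  Rp1 = R1 ‖ R2 ‖ R3 (parallel, all between nodes 0 and 1) = 1/(1/100 + 1/10 + 1/50) = 7.692 Ω
R_eq = 7.692 Ω

Final answer: 7.692 Ω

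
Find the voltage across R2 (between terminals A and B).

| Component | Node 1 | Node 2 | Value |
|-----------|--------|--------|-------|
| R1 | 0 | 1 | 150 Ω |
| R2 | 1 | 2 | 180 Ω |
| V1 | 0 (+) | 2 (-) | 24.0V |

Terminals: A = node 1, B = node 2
R1 and R2 are in series across V1 (node 0 → node 1 → node 2), and the output A–B is taken across R2, so this is a voltage divider.
Series current: I = V1/(R1 + R2) = 24/(150 + 180) = 24/330 = 0.07273 A
V_R2 = I × R2 = V1 × R2/(R1 + R2) = 24 × 180/330 = 13.09 V

Final answer: 13.09 V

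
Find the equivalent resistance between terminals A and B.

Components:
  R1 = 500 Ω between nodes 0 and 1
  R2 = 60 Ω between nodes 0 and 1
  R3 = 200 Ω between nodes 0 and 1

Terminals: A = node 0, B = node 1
Reduce the network between node 0 (A) and node 1 (B) by series/parallel combination:
  Rp1 = R1 ‖ R2 ‖ R3 (parallel, all between nodes 0 and 1) = 1/(1/500 + 1/60 + 1/200) = 42.25 Ω
R_eq = 42.25 Ω

Final answer: 42.25 Ω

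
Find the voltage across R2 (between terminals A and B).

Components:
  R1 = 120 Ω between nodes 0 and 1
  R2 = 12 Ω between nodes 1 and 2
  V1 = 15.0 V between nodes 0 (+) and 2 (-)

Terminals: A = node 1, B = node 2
R1 and R2 are in series across V1 (node 0 → node 1 → node 2), and the output A–B is taken across R2, so this is a voltage divider.
Series current: I = V1/(R1 + R2) = 15/(120 + 12) = 15/132 = 0.1136 A
V_R2 = I × R2 = V1 × R2/(R1 + R2) = 15 × 12/132 = 1.364 V

Final answer: 1.364 V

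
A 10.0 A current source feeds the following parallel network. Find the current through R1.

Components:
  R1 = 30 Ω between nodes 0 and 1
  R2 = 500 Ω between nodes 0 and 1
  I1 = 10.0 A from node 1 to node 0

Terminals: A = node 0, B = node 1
All resistors sit directly between nodes 0 and 1, so they are in parallel and share one voltage V; the full source current 10 A splits among them.
1/R_par = 1/30 + 1/500 = 0.03533 S  =>  R_par = 28.3 Ω
V = I × R_par = 10 × 28.3 = 283 V
I_R1 = V/R1 = 283/30 = 9.434 A

Final answer: 9.434 A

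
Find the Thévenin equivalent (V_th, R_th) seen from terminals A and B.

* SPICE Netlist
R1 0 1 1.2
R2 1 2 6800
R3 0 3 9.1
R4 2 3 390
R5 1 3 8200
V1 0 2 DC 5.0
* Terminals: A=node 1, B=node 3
Step 1 — V_th is the open-circuit voltage V_A - V_B (nothing connected across the terminals).
Nodal analysis, taking node 2 as the 0 V reference.
Source V1 fixes V_0 = 5 V.
KCL at each unknown node (sum of currents leaving = 0; resistances in Ω):
  Node 1: (V_1 - 5)/1.2 + (V_1 - 0)/6800 + (V_1 - V_3)/8200 = 0
  Node 3: (V_3 - 5)/9.1 + (V_3 - 0)/390 + (V_3 - V_1)/8200 = 0
Collecting terms (coefficients in siemens):
  0.8336·V_1 - 0.000122·V_3 = 4.167
  0.1126·V_3 - 0.000122·V_1 = 0.5495
Determinant D = (0.8336)(0.1126) - (-0.000122)(-0.000122) = 0.09384
V_1 = [(4.167)(0.1126) - (-0.000122)(0.5495)]/D = 4.999 V
V_3 = [(0.8336)(0.5495) - (4.167)(-0.000122)]/D = 4.886 V
V_th = V_1 - V_3 = 4.999 - 4.886 = 0.113 V
Step 2 — R_th: zero the source — replace V1 by a short circuit (node 2 merges into node 0) — and find the resistance seen between A (node 1) and B (node 3).
Reduce the network between node 1 (A) and node 3 (B) by series/parallel combination:
  Rp1 = R1 ‖ R2 (parallel, both between nodes 0 and 1) = 1/(1/1.2 + 1/6800) = 1.2 Ω
  Rp2 = R3 ‖ R4 (parallel, both between nodes 0 and 3) = 1/(1/9.1 + 1/390) = 8.893 Ω
  Rs1 = Rp1 + Rp2 (series, joined only at node 0) = 1.2 + 8.893 = 10.09 Ω
  Rp3 = R5 ‖ Rs1 (parallel, both between nodes 1 and 3) = 1/(1/8200 + 1/10.09) = 10.08 Ω
R_th = 10.08 Ω

Final answer: V_th = 0.113 V, R_th = 10.08 Ω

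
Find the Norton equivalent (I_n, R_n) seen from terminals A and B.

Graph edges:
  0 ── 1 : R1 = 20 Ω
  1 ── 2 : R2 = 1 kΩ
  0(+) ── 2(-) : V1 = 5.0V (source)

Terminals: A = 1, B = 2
Find the Thévenin equivalent first; then I_n = V_th/R_th and R_n = R_th.
Step 1 — V_th is the open-circuit voltage V_A - V_B (nothing connected across the terminals).
Nodal analysis, taking node 2 as the 0 V reference.
Source V1 fixes V_0 = 5 V.
KCL at each unknown node (sum of currents leaving = 0; resistances in Ω):
  Node 1: (V_1 - 5)/20 + (V_1 - 0)/1000 = 0
Collecting terms: 0.051 × V_1 = 0.25  =>  V_1 = 4.902 V
V_th = V_1 - V_2 = 4.902 - 0 = 4.902 V
Step 2 — R_th: zero the source — replace V1 by a short circuit (node 2 merges into node 0) — and find the resistance seen between A (node 1) and B (node 0).
Reduce the network between node 1 (A) and node 0 (B) by series/parallel combination:
  Rp1 = R1 ‖ R2 (parallel, both between nodes 0 and 1) = 1/(1/20 + 1/1000) = 19.61 Ω
R_th = 19.61 Ω
I_n = V_th/R_th = 4.902/19.61 = 0.25 A, and R_n = R_th = 19.61 Ω

Final answer: I_n = 0.25 A, R_n = 19.61 Ω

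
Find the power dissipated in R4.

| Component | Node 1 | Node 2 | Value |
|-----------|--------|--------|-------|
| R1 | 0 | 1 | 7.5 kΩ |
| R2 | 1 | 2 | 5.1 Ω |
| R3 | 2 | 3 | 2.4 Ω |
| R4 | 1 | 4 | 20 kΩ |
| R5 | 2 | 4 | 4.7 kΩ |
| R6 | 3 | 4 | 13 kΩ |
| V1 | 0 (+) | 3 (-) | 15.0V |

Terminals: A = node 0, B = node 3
Nodal analysis, taking node 3 as the 0 V reference.
Source V1 fixes V_0 = 15 V.
KCL at each unknown node (sum of currents leaving = 0; resistances in Ω):
  Node 1: (V_1 - 15)/7500 + (V_1 - V_2)/5.1 + (V_1 - V_4)/20000 = 0
  Node 2: (V_2 - V_1)/5.1 + (V_2 - 0)/2.4 + (V_2 - V_4)/4700 = 0
  Node 4: (V_4 - V_1)/20000 + (V_4 - V_2)/4700 + (V_4 - 0)/13000 = 0
Collecting terms (coefficients in siemens):
  0.1963·V_1 - 0.1961·V_2 - 0.00005·V_4 = 0.002
  0.613·V_2 - 0.1961·V_1 - 0.0002128·V_4 = 0
  0.0003397·V_4 - 0.00005·V_1 - 0.0002128·V_2 = 0
Solving these 3 simultaneous equations (Gaussian elimination) gives:
  V_1 = 0.01498 V, V_2 = 0.004794 V, V_4 = 0.005208 V
I_R4 = (V_1 - V_4)/R4 = (0.01498 - 0.005208)/20000 = 0.0000004887 A
P_R4 = I_R4² × R4 = (0.0000004887)² × 20000 = 0.000000004776 W

Final answer: 4.776e-09 W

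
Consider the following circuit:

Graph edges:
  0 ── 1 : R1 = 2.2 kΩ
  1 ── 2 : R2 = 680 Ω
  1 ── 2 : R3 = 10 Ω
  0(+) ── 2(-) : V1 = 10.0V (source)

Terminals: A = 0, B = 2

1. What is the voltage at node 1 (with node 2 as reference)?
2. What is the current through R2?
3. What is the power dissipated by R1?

Nodal analysis, taking node 2 as the 0 V reference.
Source V1 fixes V_0 = 10 V.
KCL at each unknown node (sum of currents leaving = 0; resistances in Ω):
  Node 1: (V_1 - 10)/2200 + (V_1 - 0)/680 + (V_1 - 0)/10 = 0
Collecting terms: 0.1019 × V_1 = 0.004545  =>  V_1 = 0.0446 V
Part 1:
  Read off the nodal solution: V_1 = 0.0446 V
Part 2:
  I_R2 = (V_1 - V_2)/R2 = (0.0446 - 0)/680 = 0.00006558 A
  Magnitude: I_R2 = 0.00006558 A
Part 3:
  I_R1 = (V_0 - V_1)/R1 = (10 - 0.0446)/2200 = 0.004525 A
  P_R1 = I_R1² × R1 = (0.004525)² × 2200 = 0.04505 W

Final answers:
1. V_1 = 0.0446 V
2. I_R2 = 6.558e-05 A
3. P_R1 = 0.04505 W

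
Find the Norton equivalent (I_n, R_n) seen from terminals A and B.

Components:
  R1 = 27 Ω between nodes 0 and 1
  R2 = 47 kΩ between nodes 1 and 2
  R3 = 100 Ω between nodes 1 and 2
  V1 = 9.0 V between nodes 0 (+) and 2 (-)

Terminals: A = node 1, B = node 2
Find the Thévenin equivalent first; then I_n = V_th/R_th and R_n = R_th.
Step 1 — V_th is the open-circuit voltage V_A - V_B (nothing connected across the terminals).
Nodal analysis, taking node 2 as the 0 V reference.
Source V1 fixes V_0 = 9 V.
KCL at each unknown node (sum of currents leaving = 0; resistances in Ω):
  Node 1: (V_1 - 9)/27 + (V_1 - 0)/47000 + (V_1 - 0)/100 = 0
Collecting terms: 0.04706 × V_1 = 0.3333  =>  V_1 = 7.083 V
V_th = V_1 - V_2 = 7.083 - 0 = 7.083 V
Step 2 — R_th: zero the source — replace V1 by a short circuit (node 2 merges into node 0) — and find the resistance seen between A (node 1) and B (node 0).
Reduce the network between node 1 (A) and node 0 (B) by series/parallel combination:
  Rp1 = R1 ‖ R2 ‖ R3 (parallel, all between nodes 0 and 1) = 1/(1/27 + 1/47000 + 1/100) = 21.25 Ω
R_th = 21.25 Ω
I_n = V_th/R_th = 7.083/21.25 = 0.3333 A, and R_n = R_th = 21.25 Ω

Final answer: I_n = 0.3333 A, R_n = 21.25 Ω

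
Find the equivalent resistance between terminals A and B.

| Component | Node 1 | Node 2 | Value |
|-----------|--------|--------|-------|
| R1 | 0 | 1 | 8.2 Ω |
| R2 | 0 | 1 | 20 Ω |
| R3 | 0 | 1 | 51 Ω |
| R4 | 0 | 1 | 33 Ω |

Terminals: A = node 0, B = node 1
Reduce the network between node 0 (A) and node 1 (B) by series/parallel combination:
  Rp1 = R1 ‖ R2 ‖ R3 ‖ R4 (parallel, all between nodes 0 and 1) = 1/(1/8.2 + 1/20 + 1/51 + 1/33) = 4.507 Ω
R_eq = 4.507 Ω

Final answer: 4.507 Ω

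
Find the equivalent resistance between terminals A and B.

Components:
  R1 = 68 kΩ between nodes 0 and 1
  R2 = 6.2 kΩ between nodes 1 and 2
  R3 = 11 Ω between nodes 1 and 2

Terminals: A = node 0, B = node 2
Reduce the network between node 0 (A) and node 2 (B) by series/parallel combination:
  Rp1 = R2 ‖ R3 (parallel, both between nodes 1 and 2) = 1/(1/6200 + 1/11) = 10.98 Ω
  Rs1 = R1 + Rp1 (series, joined only at node 1) = 68000 + 10.98 = 68010 Ω
R_eq = 68.01 kΩ

Final answer: 68.01 kΩ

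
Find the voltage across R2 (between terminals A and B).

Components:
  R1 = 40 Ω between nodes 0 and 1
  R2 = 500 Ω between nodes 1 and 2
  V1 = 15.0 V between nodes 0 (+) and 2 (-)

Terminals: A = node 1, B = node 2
R1 and R2 are in series across V1 (node 0 → node 1 → node 2), and the output A–B is taken across R2, so this is a voltage divider.
Series current: I = V1/(R1 + R2) = 15/(40 + 500) = 15/540 = 0.02778 A
V_R2 = I × R2 = V1 × R2/(R1 + R2) = 15 × 500/540 = 13.89 V

Final answer: 13.89 V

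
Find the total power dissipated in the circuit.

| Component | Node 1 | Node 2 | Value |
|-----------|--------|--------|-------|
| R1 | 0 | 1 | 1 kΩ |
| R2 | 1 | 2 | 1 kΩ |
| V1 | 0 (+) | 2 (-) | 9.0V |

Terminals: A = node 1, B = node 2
Nodal analysis, taking node 2 as the 0 V reference.
Source V1 fixes V_0 = 9 V.
KCL at each unknown node (sum of currents leaving = 0; resistances in Ω):
  Node 1: (V_1 - 9)/1000 + (V_1 - 0)/1000 = 0
Collecting terms: 0.002 × V_1 = 0.009  =>  V_1 = 4.5 V
Power in each resistor, P = (ΔV)²/R:
  P_R1 = (9 - 4.5)²/1000 = 0.02025 W
  P_R2 = (4.5 - 0)²/1000 = 0.02025 W
P_total = P_R1 + P_R2 = 0.0405 W

Final answer: 0.0405 W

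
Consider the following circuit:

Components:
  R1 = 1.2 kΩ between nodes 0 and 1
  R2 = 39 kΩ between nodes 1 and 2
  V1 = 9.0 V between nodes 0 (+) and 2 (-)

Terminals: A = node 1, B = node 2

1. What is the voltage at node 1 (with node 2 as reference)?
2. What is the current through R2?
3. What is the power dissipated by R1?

Nodal analysis, taking node 2 as the 0 V reference.
Source V1 fixes V_0 = 9 V.
KCL at each unknown node (sum of currents leaving = 0; resistances in Ω):
  Node 1: (V_1 - 9)/1200 + (V_1 - 0)/39000 = 0
Collecting terms: 0.000859 × V_1 = 0.0075  =>  V_1 = 8.731 V
Part 1:
  Read off the nodal solution: V_1 = 8.731 V
Part 2:
  I_R2 = (V_1 - V_2)/R2 = (8.731 - 0)/39000 = 0.0002239 A
  Magnitude: I_R2 = 0.0002239 A
Part 3:
  I_R1 = (V_0 - V_1)/R1 = (9 - 8.731)/1200 = 0.0002239 A
  P_R1 = I_R1² × R1 = (0.0002239)² × 1200 = 0.00006015 W

Final answers:
1. V_1 = 8.731 V
2. I_R2 = 0.0002239 A
3. P_R1 = 6.015e-05 W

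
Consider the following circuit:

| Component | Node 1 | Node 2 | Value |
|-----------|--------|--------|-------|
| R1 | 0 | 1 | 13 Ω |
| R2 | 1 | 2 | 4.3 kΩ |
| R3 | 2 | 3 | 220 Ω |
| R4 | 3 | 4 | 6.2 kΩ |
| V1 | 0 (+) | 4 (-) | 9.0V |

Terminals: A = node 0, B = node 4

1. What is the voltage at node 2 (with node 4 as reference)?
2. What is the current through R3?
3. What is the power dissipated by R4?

Nodal analysis, taking node 4 as the 0 V reference.
Source V1 fixes V_0 = 9 V.
KCL at each unknown node (sum of currents leaving = 0; resistances in Ω):
  Node 1: (V_1 - 9)/13 + (V_1 - V_2)/4300 = 0
  Node 2: (V_2 - V_1)/4300 + (V_2 - V_3)/220 = 0
  Node 3: (V_3 - V_2)/220 + (V_3 - 0)/6200 = 0
Collecting terms (coefficients in siemens):
  0.07716·V_1 - 0.0002326·V_2 = 0.6923
  0.004778·V_2 - 0.0002326·V_1 - 0.004545·V_3 = 0
  0.004707·V_3 - 0.004545·V_2 = 0
Solving these 3 simultaneous equations (Gaussian elimination) gives:
  V_1 = 8.989 V, V_2 = 5.383 V, V_3 = 5.199 V
Part 1:
  Read off the nodal solution: V_2 = 5.383 V
Part 2:
  I_R3 = (V_2 - V_3)/R3 = (5.383 - 5.199)/220 = 0.0008385 A
  Magnitude: I_R3 = 0.0008385 A
Part 3:
  I_R4 = (V_3 - V_4)/R4 = (5.199 - 0)/6200 = 0.0008385 A
  P_R4 = I_R4² × R4 = (0.0008385)² × 6200 = 0.004359 W

Final answers:
1. V_2 = 5.383 V
2. I_R3 = 0.0008385 A
3. P_R4 = 0.004359 W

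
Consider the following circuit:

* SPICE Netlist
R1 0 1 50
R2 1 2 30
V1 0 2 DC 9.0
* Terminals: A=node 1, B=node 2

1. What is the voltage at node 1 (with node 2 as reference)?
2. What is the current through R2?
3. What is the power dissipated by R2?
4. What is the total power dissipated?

Nodal analysis, taking node 2 as the 0 V reference.
Source V1 fixes V_0 = 9 V.
KCL at each unknown node (sum of currents leaving = 0; resistances in Ω):
  Node 1: (V_1 - 9)/50 + (V_1 - 0)/30 = 0
Collecting terms: 0.05333 × V_1 = 0.18  =>  V_1 = 3.375 V
Part 1:
  Read off the nodal solution: V_1 = 3.375 V
Part 2:
  I_R2 = (V_1 - V_2)/R2 = (3.375 - 0)/30 = 0.1125 A
  Magnitude: I_R2 = 0.1125 A
Part 3:
  I_R2 = (V_1 - V_2)/R2 = (3.375 - 0)/30 = 0.1125 A
  P_R2 = I_R2² × R2 = (0.1125)² × 30 = 0.3797 W
Part 4:
  Power in each resistor, P = (ΔV)²/R:
    P_R1 = (9 - 3.375)²/50 = 0.6328 W
    P_R2 = (3.375 - 0)²/30 = 0.3797 W
  P_total = P_R1 + P_R2 = 1.012 W

Final answers:
1. V_1 = 3.375 V
2. I_R2 = 0.1125 A
3. P_R2 = 0.3797 W
4. P_total = 1.012 W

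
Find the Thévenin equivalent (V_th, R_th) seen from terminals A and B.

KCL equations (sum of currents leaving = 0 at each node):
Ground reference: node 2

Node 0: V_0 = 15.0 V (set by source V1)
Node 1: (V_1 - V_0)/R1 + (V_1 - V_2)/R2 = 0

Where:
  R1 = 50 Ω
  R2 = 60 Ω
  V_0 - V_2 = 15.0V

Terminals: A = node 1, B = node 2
Step 1 — V_th is the open-circuit voltage V_A - V_B (nothing connected across the terminals).
Nodal analysis, taking node 2 as the 0 V reference.
Source V1 fixes V_0 = 15 V.
KCL at each unknown node (sum of currents leaving = 0; resistances in Ω):
  Node 1: (V_1 - 15)/50 + (V_1 - 0)/60 = 0
Collecting terms: 0.03667 × V_1 = 0.3  =>  V_1 = 8.182 V
V_th = V_1 - V_2 = 8.182 - 0 = 8.182 V
Step 2 — R_th: zero the source — replace V1 by a short circuit (node 2 merges into node 0) — and find the resistance seen between A (node 1) and B (node 0).
Reduce the network between node 1 (A) and node 0 (B) by series/parallel combination:
  Rp1 = R1 ‖ R2 (parallel, both between nodes 0 and 1) = 1/(1/50 + 1/60) = 27.27 Ω
R_th = 27.27 Ω

Final answer: V_th = 8.182 V, R_th = 27.27 Ω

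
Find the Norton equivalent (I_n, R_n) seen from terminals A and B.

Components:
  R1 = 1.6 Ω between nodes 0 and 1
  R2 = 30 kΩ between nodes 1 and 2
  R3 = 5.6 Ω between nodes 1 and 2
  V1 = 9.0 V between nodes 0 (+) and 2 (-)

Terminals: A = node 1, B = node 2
Find the Thévenin equivalent first; then I_n = V_th/R_th and R_n = R_th.
Step 1 — V_th is the open-circuit voltage V_A - V_B (nothing connected across the terminals).
Nodal analysis, taking node 2 as the 0 V reference.
Source V1 fixes V_0 = 9 V.
KCL at each unknown node (sum of currents leaving = 0; resistances in Ω):
  Node 1: (V_1 - 9)/1.6 + (V_1 - 0)/30000 + (V_1 - 0)/5.6 = 0
Collecting terms: 0.8036 × V_1 = 5.625  =>  V_1 = 7 V
V_th = V_1 - V_2 = 7 - 0 = 7 V
Step 2 — R_th: zero the source — replace V1 by a short circuit (node 2 merges into node 0) — and find the resistance seen between A (node 1) and B (node 0).
Reduce the network between node 1 (A) and node 0 (B) by series/parallel combination:
  Rp1 = R1 ‖ R2 ‖ R3 (parallel, all between nodes 0 and 1) = 1/(1/1.6 + 1/30000 + 1/5.6) = 1.244 Ω
R_th = 1.244 Ω
I_n = V_th/R_th = 7/1.244 = 5.625 A, and R_n = R_th = 1.244 Ω

Final answer: I_n = 5.625 A, R_n = 1.244 Ω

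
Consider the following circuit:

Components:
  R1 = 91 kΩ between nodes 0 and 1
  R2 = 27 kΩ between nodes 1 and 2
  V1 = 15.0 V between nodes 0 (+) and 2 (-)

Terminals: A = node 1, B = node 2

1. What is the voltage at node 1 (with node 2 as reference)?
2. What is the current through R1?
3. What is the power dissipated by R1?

Nodal analysis, taking node 2 as the 0 V reference.
Source V1 fixes V_0 = 15 V.
KCL at each unknown node (sum of currents leaving = 0; resistances in Ω):
  Node 1: (V_1 - 15)/91000 + (V_1 - 0)/27000 = 0
Collecting terms: 0.00004803 × V_1 = 0.0001648  =>  V_1 = 3.432 V
Part 1:
  Read off the nodal solution: V_1 = 3.432 V
Part 2:
  I_R1 = (V_0 - V_1)/R1 = (15 - 3.432)/91000 = 0.0001271 A
  Magnitude: I_R1 = 0.0001271 A
Part 3:
  I_R1 = (V_0 - V_1)/R1 = (15 - 3.432)/91000 = 0.0001271 A
  P_R1 = I_R1² × R1 = (0.0001271)² × 91000 = 0.00147 W

Final answers:
1. V_1 = 3.432 V
2. I_R1 = 0.0001271 A
3. P_R1 = 0.00147 W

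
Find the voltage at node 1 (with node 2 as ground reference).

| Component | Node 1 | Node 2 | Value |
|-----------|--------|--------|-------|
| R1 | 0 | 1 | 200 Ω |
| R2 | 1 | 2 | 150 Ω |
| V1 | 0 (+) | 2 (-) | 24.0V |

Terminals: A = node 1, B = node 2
Nodal analysis, taking node 2 as the 0 V reference.
Source V1 fixes V_0 = 24 V.
KCL at each unknown node (sum of currents leaving = 0; resistances in Ω):
  Node 1: (V_1 - 24)/200 + (V_1 - 0)/150 = 0
Collecting terms: 0.01167 × V_1 = 0.12  =>  V_1 = 10.29 V
The requested potential is V_1 = 10.29 V.

Final answer: V_1 = 10.29 V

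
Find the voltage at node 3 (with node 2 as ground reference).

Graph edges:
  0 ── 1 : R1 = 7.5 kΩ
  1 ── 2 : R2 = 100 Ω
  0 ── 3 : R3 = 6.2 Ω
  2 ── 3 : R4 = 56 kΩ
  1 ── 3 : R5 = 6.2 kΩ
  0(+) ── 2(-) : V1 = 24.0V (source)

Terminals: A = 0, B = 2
Nodal analysis, taking node 2 as the 0 V reference.
Source V1 fixes V_0 = 24 V.
KCL at each unknown node (sum of currents leaving = 0; resistances in Ω):
  Node 1: (V_1 - 24)/7500 + (V_1 - 0)/100 + (V_1 - V_3)/6200 = 0
  Node 3: (V_3 - 24)/6.2 + (V_3 - 0)/56000 + (V_3 - V_1)/6200 = 0
Collecting terms (coefficients in siemens):
  0.01029·V_1 - 0.0001613·V_3 = 0.0032
  0.1615·V_3 - 0.0001613·V_1 = 3.871
Determinant D = (0.01029)(0.1615) - (-0.0001613)(-0.0001613) = 0.001662
V_1 = [(0.0032)(0.1615) - (-0.0001613)(3.871)]/D = 0.6865 V
V_3 = [(0.01029)(3.871) - (0.0032)(-0.0001613)]/D = 23.97 V
The requested potential is V_3 = 23.97 V.

Final answer: V_3 = 23.97 V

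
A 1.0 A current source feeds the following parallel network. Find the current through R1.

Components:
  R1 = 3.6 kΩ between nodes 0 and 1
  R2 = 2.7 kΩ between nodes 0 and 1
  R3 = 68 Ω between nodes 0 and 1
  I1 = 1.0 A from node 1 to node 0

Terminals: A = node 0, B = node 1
All resistors sit directly between nodes 0 and 1, so they are in parallel and share one voltage V; the full source current 1 A splits among them.
1/R_par = 1/3600 + 1/2700 + 1/68 = 0.01535 S  =>  R_par = 65.13 Ω
V = I × R_par = 1 × 65.13 = 65.13 V
I_R1 = V/R1 = 65.13/3600 = 0.01809 A

Final answer: 0.01809 A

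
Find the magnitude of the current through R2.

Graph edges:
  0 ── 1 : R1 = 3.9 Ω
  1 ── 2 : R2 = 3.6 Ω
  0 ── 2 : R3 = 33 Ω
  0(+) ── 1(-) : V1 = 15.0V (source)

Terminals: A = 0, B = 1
Nodal analysis, taking node 1 as the 0 V reference.
Source V1 fixes V_0 = 15 V.
KCL at each unknown node (sum of currents leaving = 0; resistances in Ω):
  Node 2: (V_2 - 0)/3.6 + (V_2 - 15)/33 = 0
Collecting terms: 0.3081 × V_2 = 0.4545  =>  V_2 = 1.475 V
I_R2 = (V_1 - V_2)/R2 = (0 - 1.475)/3.6 = -0.4098 A
|I_R2| = 0.4098 A

Final answer: |I_R2| = 0.4098 A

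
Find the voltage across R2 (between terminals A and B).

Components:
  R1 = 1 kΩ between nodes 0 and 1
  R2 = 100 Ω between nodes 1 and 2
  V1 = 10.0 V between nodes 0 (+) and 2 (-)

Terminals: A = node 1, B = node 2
R1 and R2 are in series across V1 (node 0 → node 1 → node 2), and the output A–B is taken across R2, so this is a voltage divider.
Series current: I = V1/(R1 + R2) = 10/(1000 + 100) = 10/1100 = 0.009091 A
V_R2 = I × R2 = V1 × R2/(R1 + R2) = 10 × 100/1100 = 0.9091 V

Final answer: 0.9091 V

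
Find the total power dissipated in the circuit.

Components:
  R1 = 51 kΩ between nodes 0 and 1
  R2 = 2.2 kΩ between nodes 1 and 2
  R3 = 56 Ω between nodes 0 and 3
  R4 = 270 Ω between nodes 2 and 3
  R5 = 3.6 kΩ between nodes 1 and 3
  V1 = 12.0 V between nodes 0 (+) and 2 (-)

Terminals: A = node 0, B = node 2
Nodal analysis, taking node 2 as the 0 V reference.
Source V1 fixes V_0 = 12 V.
KCL at each unknown node (sum of currents leaving = 0; resistances in Ω):
  Node 1: (V_1 - 12)/51000 + (V_1 - 0)/2200 + (V_1 - V_3)/3600 = 0
  Node 3: (V_3 - 12)/56 + (V_3 - 0)/270 + (V_3 - V_1)/3600 = 0
Collecting terms (coefficients in siemens):
  0.0007519·V_1 - 0.0002778·V_3 = 0.0002353
  0.02184·V_3 - 0.0002778·V_1 = 0.2143
Determinant D = (0.0007519)(0.02184) - (-0.0002778)(-0.0002778) = 0.00001634
V_1 = [(0.0002353)(0.02184) - (-0.0002778)(0.2143)]/D = 3.956 V
V_3 = [(0.0007519)(0.2143) - (0.0002353)(-0.0002778)]/D = 9.863 V
Power in each resistor, P = (ΔV)²/R:
  P_R1 = (12 - 3.956)²/51000 = 0.001269 W
  P_R2 = (3.956 - 0)²/2200 = 0.007115 W
  P_R3 = (12 - 9.863)²/56 = 0.08158 W
  P_R4 = (0 - 9.863)²/270 = 0.3603 W
  P_R5 = (3.956 - 9.863)²/3600 = 0.00969 W
P_total = P_R1 + P_R2 + P_R3 + P_R4 + P_R5 = 0.4599 W

Final answer: 0.4599 W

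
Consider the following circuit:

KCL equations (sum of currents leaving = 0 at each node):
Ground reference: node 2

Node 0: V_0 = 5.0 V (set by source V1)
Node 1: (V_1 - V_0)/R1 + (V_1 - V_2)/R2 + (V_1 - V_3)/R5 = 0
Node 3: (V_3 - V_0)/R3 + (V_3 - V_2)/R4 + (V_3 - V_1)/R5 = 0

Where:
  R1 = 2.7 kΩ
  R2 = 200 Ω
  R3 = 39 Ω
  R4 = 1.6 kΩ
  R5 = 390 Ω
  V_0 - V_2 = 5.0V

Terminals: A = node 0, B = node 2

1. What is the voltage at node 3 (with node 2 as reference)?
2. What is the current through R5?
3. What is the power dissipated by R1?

Nodal analysis, taking node 2 as the 0 V reference.
Source V1 fixes V_0 = 5 V.
KCL at each unknown node (sum of currents leaving = 0; resistances in Ω):
  Node 1: (V_1 - 5)/2700 + (V_1 - 0)/200 + (V_1 - V_3)/390 = 0
  Node 3: (V_3 - 5)/39 + (V_3 - 0)/1600 + (V_3 - V_1)/390 = 0
Collecting terms (coefficients in siemens):
  0.007934·V_1 - 0.002564·V_3 = 0.001852
  0.02883·V_3 - 0.002564·V_1 = 0.1282
Determinant D = (0.007934)(0.02883) - (-0.002564)(-0.002564) = 0.0002222
V_1 = [(0.001852)(0.02883) - (-0.002564)(0.1282)]/D = 1.72 V
V_3 = [(0.007934)(0.1282) - (0.001852)(-0.002564)]/D = 4.6 V
Part 1:
  Read off the nodal solution: V_3 = 4.6 V
Part 2:
  I_R5 = (V_1 - V_3)/R5 = (1.72 - 4.6)/390 = -0.007385 A
  Magnitude: I_R5 = 0.007385 A
Part 3:
  I_R1 = (V_0 - V_1)/R1 = (5 - 1.72)/2700 = 0.001215 A
  P_R1 = I_R1² × R1 = (0.001215)² × 2700 = 0.003985 W

Final answers:
1. V_3 = 4.6 V
2. I_R5 = 0.007385 A
3. P_R1 = 0.003985 W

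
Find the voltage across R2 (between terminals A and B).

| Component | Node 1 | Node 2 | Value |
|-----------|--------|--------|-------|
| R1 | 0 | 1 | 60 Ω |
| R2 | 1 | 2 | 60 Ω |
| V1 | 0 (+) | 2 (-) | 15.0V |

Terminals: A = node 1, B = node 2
R1 and R2 are in series across V1 (node 0 → node 1 → node 2), and the output A–B is taken across R2, so this is a voltage divider.
Series current: I = V1/(R1 + R2) = 15/(60 + 60) = 15/120 = 0.125 A
V_R2 = I × R2 = V1 × R2/(R1 + R2) = 15 × 60/120 = 7.5 V

Final answer: 7.5 V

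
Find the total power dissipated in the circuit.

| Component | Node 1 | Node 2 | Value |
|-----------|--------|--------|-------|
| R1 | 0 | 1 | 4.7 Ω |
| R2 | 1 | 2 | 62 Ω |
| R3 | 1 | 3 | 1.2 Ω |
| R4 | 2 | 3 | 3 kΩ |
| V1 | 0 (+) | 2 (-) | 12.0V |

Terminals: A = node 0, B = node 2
Nodal analysis, taking node 2 as the 0 V reference.
Source V1 fixes V_0 = 12 V.
KCL at each unknown node (sum of currents leaving = 0; resistances in Ω):
  Node 1: (V_1 - 12)/4.7 + (V_1 - 0)/62 + (V_1 - V_3)/1.2 = 0
  Node 3: (V_3 - V_1)/1.2 + (V_3 - 0)/3000 = 0
Collecting terms (coefficients in siemens):
  1.062·V_1 - 0.8333·V_3 = 2.553
  0.8337·V_3 - 0.8333·V_1 = 0
Determinant D = (1.062)(0.8337) - (-0.8333)(-0.8333) = 0.1911
V_1 = [(2.553)(0.8337) - (-0.8333)(0)]/D = 11.14 V
V_3 = [(1.062)(0) - (2.553)(-0.8333)]/D = 11.13 V
Power in each resistor, P = (ΔV)²/R:
  P_R1 = (12 - 11.14)²/4.7 = 0.158 W
  P_R2 = (11.14 - 0)²/62 = 2.001 W
  P_R3 = (11.14 - 11.13)²/1.2 = 0.00001653 W
  P_R4 = (0 - 11.13)²/3000 = 0.04132 W
P_total = P_R1 + P_R2 + P_R3 + P_R4 = 2.2 W

Final answer: 2.2 W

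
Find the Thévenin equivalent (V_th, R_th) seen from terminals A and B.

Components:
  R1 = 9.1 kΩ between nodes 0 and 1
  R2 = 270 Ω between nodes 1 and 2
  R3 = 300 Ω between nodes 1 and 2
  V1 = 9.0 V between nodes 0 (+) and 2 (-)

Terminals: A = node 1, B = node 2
Step 1 — V_th is the open-circuit voltage V_A - V_B (nothing connected across the terminals).
Nodal analysis, taking node 2 as the 0 V reference.
Source V1 fixes V_0 = 9 V.
KCL at each unknown node (sum of currents leaving = 0; resistances in Ω):
  Node 1: (V_1 - 9)/9100 + (V_1 - 0)/270 + (V_1 - 0)/300 = 0
Collecting terms: 0.007147 × V_1 = 0.000989  =>  V_1 = 0.1384 V
V_th = V_1 - V_2 = 0.1384 - 0 = 0.1384 V
Step 2 — R_th: zero the source — replace V1 by a short circuit (node 2 merges into node 0) — and find the resistance seen between A (node 1) and B (node 0).
Reduce the network between node 1 (A) and node 0 (B) by series/parallel combination:
  Rp1 = R1 ‖ R2 ‖ R3 (parallel, all between nodes 0 and 1) = 1/(1/9100 + 1/270 + 1/300) = 139.9 Ω
R_th = 139.9 Ω

Final answer: V_th = 0.1384 V, R_th = 139.9 Ω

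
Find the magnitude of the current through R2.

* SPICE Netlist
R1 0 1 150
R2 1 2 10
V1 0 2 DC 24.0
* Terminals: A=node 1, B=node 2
Nodal analysis, taking node 2 as the 0 V reference.
Source V1 fixes V_0 = 24 V.
KCL at each unknown node (sum of currents leaving = 0; resistances in Ω):
  Node 1: (V_1 - 24)/150 + (V_1 - 0)/10 = 0
Collecting terms: 0.1067 × V_1 = 0.16  =>  V_1 = 1.5 V
I_R2 = (V_1 - V_2)/R2 = (1.5 - 0)/10 = 0.15 A
|I_R2| = 0.15 A

Final answer: |I_R2| = 0.15 A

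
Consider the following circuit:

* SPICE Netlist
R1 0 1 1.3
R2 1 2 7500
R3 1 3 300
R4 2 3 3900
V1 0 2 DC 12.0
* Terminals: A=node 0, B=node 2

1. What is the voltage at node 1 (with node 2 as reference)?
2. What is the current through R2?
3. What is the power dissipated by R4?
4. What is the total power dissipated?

Nodal analysis, taking node 2 as the 0 V reference.
Source V1 fixes V_0 = 12 V.
KCL at each unknown node (sum of currents leaving = 0; resistances in Ω):
  Node 1: (V_1 - 12)/1.3 + (V_1 - 0)/7500 + (V_1 - V_3)/300 = 0
  Node 3: (V_3 - V_1)/300 + (V_3 - 0)/3900 = 0
Collecting terms (coefficients in siemens):
  0.7727·V_1 - 0.003333·V_3 = 9.231
  0.00359·V_3 - 0.003333·V_1 = 0
Determinant D = (0.7727)(0.00359) - (-0.003333)(-0.003333) = 0.002763
V_1 = [(9.231)(0.00359) - (-0.003333)(0)]/D = 11.99 V
V_3 = [(0.7727)(0) - (9.231)(-0.003333)]/D = 11.14 V
Part 1:
  Read off the nodal solution: V_1 = 11.99 V
Part 2:
  I_R2 = (V_1 - V_2)/R2 = (11.99 - 0)/7500 = 0.001599 A
  Magnitude: I_R2 = 0.001599 A
Part 3:
  I_R4 = (V_2 - V_3)/R4 = (0 - 11.14)/3900 = -0.002856 A
  P_R4 = I_R4² × R4 = (-0.002856)² × 3900 = 0.03181 W
Part 4:
  Power in each resistor, P = (ΔV)²/R:
    P_R1 = (12 - 11.99)²/1.3 = 0.0000258 W
    P_R2 = (11.99 - 0)²/7500 = 0.01918 W
    P_R3 = (11.99 - 11.14)²/300 = 0.002447 W
    P_R4 = (0 - 11.14)²/3900 = 0.03181 W
  P_total = P_R1 + P_R2 + P_R3 + P_R4 = 0.05346 W

Final answers:
1. V_1 = 11.99 V
2. I_R2 = 0.001599 A
3. P_R4 = 0.03181 W
4. P_total = 0.05346 W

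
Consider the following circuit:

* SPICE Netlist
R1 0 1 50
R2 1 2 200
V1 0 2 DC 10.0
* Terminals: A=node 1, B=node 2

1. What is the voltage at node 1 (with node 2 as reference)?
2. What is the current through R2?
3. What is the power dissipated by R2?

Nodal analysis, taking node 2 as the 0 V reference.
Source V1 fixes V_0 = 10 V.
KCL at each unknown node (sum of currents leaving = 0; resistances in Ω):
  Node 1: (V_1 - 10)/50 + (V_1 - 0)/200 = 0
Collecting terms: 0.025 × V_1 = 0.2  =>  V_1 = 8 V
Part 1:
  Read off the nodal solution: V_1 = 8 V
Part 2:
  I_R2 = (V_1 - V_2)/R2 = (8 - 0)/200 = 0.04 A
  Magnitude: I_R2 = 0.04 A
Part 3:
  I_R2 = (V_1 - V_2)/R2 = (8 - 0)/200 = 0.04 A
  P_R2 = I_R2² × R2 = (0.04)² × 200 = 0.32 W

Final answers:
1. V_1 = 8 V
2. I_R2 = 0.04 A
3. P_R2 = 0.32 W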